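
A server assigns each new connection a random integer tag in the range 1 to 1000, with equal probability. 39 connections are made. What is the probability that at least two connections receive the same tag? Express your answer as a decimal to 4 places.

0.5280

It's easier to compute the probability that all 39 are distinct.
P(all distinct) = 1000/1000 · 999/1000 · ··· · 962/1000 ≈ 0.4720.
So the probability of at least one match is 1 − 0.4720 = 0.5280.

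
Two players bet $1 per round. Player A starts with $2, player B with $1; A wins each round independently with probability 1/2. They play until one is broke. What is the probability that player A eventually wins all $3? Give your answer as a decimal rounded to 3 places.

With a fair step, P(i) = ½P(i−1) + ½P(i+1) with P(0)=0, P(3)=1 has the linear solution P(i) = i/3.
P(2) = 2/3 ≈ 0.667.

0.667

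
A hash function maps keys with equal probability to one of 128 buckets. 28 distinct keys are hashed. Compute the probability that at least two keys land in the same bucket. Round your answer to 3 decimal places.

0.959

It's easier to compute the probability that all 28 are distinct.
P(all distinct) = 128/128 · 127/128 · ··· · 101/128 ≈ 0.041.
So the probability of at least one match is 1 − 0.041 = 0.959.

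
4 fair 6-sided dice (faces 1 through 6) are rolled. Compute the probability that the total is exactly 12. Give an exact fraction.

125/1296

There are 6^4 = 1296 equally likely outcomes.
The number of ordered 4-tuples from {1,…,6} summing to 12 is 125.
P(sum = 12) = 125/1296.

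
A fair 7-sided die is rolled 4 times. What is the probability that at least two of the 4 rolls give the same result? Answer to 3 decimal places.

P(all 4 different) = 7/7 · 6/7 · ··· · 4/7 ≈ 0.350.
P(at least two equal) = 1 − 0.350 = 0.650.

0.650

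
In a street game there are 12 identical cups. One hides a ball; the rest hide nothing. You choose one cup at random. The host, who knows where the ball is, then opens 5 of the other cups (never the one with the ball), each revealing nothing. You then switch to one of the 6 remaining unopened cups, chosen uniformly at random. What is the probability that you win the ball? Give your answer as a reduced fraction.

11/72

Your original cup holds the ball with probability 1/12, so the other 11 collectively hold it with probability 11/12.
The host can always find 5 empty cups to open, so the reveals don't change that 11/12; it is now spread over the 6 remaining unopened cups.
P(win by switching) = (11/12) · (1/6) = 11/72.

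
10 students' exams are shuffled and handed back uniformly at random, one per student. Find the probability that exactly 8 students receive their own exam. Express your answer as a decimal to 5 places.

0.00001

Choose which 8 of the 10 are fixed: C(10,8) = 45 ways.
The remaining 2 must have no fixed point: D(2) = 1.
P = 45·1/3628800 = 1/80640 ≈ 0.00001.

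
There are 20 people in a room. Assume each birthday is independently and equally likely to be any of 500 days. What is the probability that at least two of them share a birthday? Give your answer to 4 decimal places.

0.3196

It's easier to compute the probability that all 20 are distinct.
P(all distinct) = 500/500 · 499/500 · ··· · 481/500 ≈ 0.6804.
So the probability of at least one match is 1 − 0.6804 = 0.3196.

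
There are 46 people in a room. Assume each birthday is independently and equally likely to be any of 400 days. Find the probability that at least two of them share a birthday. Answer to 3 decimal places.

0.932

It's easier to compute the probability that all 46 are distinct.
P(all distinct) = 400/400 · 399/400 · ··· · 355/400 ≈ 0.068.
So the probability of at least one match is 1 − 0.068 = 0.932.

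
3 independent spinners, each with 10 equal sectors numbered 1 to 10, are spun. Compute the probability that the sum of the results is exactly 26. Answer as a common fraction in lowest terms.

3/200

There are 10^3 = 1000 equally likely outcomes.
The number of ordered 3-tuples from {1,…,10} summing to 26 is 15.
P(sum = 26) = 15/1000 = 3/200.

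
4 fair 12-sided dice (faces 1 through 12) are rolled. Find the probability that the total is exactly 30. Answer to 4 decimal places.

0.0479

There are 12^4 = 20736 equally likely outcomes.
The number of ordered 4-tuples from {1,…,12} summing to 30 is 994.
P(sum = 30) = 994/20736 = 497/10368 ≈ 0.0479.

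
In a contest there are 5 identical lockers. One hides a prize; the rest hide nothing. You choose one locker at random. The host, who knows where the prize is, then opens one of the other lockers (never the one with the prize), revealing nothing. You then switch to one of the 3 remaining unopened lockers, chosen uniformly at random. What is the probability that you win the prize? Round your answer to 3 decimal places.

0.267

Your original locker holds the prize with probability 1/5, so the other 4 collectively hold it with probability 4/5.
The host can always find an empty locker to open, so this doesn't change that 4/5; it is now spread over the 3 remaining unopened lockers.
P(win by switching) = (4/5) · (1/3) = 4/15 ≈ 0.267.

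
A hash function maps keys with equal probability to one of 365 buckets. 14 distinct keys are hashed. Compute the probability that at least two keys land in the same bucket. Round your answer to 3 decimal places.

0.223

It's easier to compute the probability that all 14 are distinct.
P(all distinct) = 365/365 · 364/365 · ··· · 352/365 ≈ 0.777.
So the probability of at least one match is 1 − 0.777 = 0.223.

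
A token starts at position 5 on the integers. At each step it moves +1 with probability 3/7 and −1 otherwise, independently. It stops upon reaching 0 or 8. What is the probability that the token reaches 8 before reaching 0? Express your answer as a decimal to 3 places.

0.358

Let r = q/p = (4/7)/(3/7) = 4/3. The recurrence P(i) = p·P(i+1) + q·P(i−1) with P(0)=0, P(8)=1 gives P(i) = (1 − r^i)/(1 − r^8).
P(5) = (1 − (4/3)^5) / (1 − (4/3)^8) = 21087/58975 ≈ 0.358.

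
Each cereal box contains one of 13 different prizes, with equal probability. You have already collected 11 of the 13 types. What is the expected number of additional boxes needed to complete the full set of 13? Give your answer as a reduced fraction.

39/2

Starting from 11 distinct types, each trial gives a new one with probability (13−i)/13 when i types are held, so the wait for the next new type is 13/(13−i).
E = 13/2 + 13/1 = 39/2.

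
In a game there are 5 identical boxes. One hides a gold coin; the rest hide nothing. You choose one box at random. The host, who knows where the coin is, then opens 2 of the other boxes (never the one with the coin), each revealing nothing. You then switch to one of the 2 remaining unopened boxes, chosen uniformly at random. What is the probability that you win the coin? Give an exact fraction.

Your original box holds the coin with probability 1/5, so the other 4 collectively hold it with probability 4/5.
The host can always find 2 empty boxes to open, so the reveals don't change that 4/5; it is now spread over the 2 remaining unopened boxes.
P(win by switching) = (4/5) · (1/2) = 2/5.

2/5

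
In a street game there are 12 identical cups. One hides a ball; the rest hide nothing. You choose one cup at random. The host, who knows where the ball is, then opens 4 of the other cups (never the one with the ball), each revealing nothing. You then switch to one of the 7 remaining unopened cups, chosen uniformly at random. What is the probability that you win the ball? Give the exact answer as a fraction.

Your original cup holds the ball with probability 1/12, so the other 11 collectively hold it with probability 11/12.
The host can always find 4 empty cups to open, so the reveals don't change that 11/12; it is now spread over the 7 remaining unopened cups.
P(win by switching) = (11/12) · (1/7) = 11/84.

11/84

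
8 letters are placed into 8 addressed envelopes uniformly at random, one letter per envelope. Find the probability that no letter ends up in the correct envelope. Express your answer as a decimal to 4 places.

This is the derangement probability: permutations of 8 with no fixed point.
D(8) = 8! · (1 − 1/1! + 1/2! − ··· + (−1)^8/8!) = 14833.
P = 14833/40320 = 2119/5760 ≈ 0.3679.

0.3679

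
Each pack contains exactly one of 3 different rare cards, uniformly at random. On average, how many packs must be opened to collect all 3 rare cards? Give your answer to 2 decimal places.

5.50

After i distinct types are collected, each trial gives a new one with probability (3−i)/3, so the expected wait for the next new type is 3/(3−i).
E = 3/3 + 3/2 + 3/1 = 11/2 ≈ 5.50.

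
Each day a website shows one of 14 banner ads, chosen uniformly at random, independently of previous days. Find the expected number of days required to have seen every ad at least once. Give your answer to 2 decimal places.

After i distinct types are collected, each trial gives a new one with probability (14−i)/14, so the expected wait for the next new type is 14/(14−i).
E = 14/14 + 14/13 + 14/12 + 14/11 + 14/10 + 14/9 + 14/8 + 14/7 + 14/6 + 14/5 + 14/4 + 14/3 + 14/2 + 14/1 = 1171733/25740 ≈ 45.52.

45.52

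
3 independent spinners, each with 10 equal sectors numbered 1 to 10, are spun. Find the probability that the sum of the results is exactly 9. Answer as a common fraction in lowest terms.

There are 10^3 = 1000 equally likely outcomes.
The number of ordered 3-tuples from {1,…,10} summing to 9 is 28.
P(sum = 9) = 28/1000 = 7/250.

7/250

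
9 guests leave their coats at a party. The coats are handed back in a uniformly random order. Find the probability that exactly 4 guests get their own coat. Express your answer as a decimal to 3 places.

0.015

Choose which 4 of the 9 are fixed: C(9,4) = 126 ways.
The remaining 5 must have no fixed point: D(5) = 44.
P = 126·44/362880 = 11/720 ≈ 0.015.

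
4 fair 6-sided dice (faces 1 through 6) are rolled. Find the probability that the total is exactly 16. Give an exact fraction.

There are 6^4 = 1296 equally likely outcomes.
The number of ordered 4-tuples from {1,…,6} summing to 16 is 125.
P(sum = 16) = 125/1296.

125/1296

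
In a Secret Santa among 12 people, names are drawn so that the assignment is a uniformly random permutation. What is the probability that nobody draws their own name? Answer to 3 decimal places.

0.368

This is the derangement probability: permutations of 12 with no fixed point.
D(12) = 12! · (1 − 1/1! + 1/2! − ··· + (−1)^12/12!) = 176214841.
P = 176214841/479001600 = 16019531/43545600 ≈ 0.368.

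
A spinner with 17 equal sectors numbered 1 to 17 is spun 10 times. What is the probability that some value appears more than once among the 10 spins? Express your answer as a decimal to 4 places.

P(all 10 different) = 17/17 · 16/17 · ··· · 8/17 ≈ 0.0350.
P(at least two equal) = 1 − 0.0350 = 0.9650.

0.9650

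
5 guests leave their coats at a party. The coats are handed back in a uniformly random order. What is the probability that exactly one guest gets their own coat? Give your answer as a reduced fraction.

Choose which one is fixed: C(5,1) = 5 ways.
The remaining 4 must have no fixed point: D(4) = 9.
P = 5·9/120 = 3/8.

3/8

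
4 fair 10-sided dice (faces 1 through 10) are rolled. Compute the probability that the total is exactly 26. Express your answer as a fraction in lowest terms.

27/500

There are 10^4 = 10000 equally likely outcomes.
The number of ordered 4-tuples from {1,…,10} summing to 26 is 540.
P(sum = 26) = 540/10000 = 27/500.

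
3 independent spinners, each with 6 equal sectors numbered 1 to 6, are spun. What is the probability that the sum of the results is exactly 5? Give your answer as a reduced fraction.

There are 6^3 = 216 equally likely outcomes.
The number of ordered 3-tuples from {1,…,6} summing to 5 is 6.
P(sum = 5) = 6/216 = 1/36.

1/36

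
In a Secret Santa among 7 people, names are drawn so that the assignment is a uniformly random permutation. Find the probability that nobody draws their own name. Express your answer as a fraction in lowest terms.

This is the derangement probability: permutations of 7 with no fixed point.
D(7) = 7! · (1 − 1/1! + 1/2! − ··· + (−1)^7/7!) = 1854.
P = 1854/5040 = 103/280.

103/280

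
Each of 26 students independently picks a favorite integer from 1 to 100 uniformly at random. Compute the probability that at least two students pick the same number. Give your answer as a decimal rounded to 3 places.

0.972

It's easier to compute the probability that all 26 are distinct.
P(all distinct) = 100/100 · 99/100 · ··· · 75/100 ≈ 0.028.
So the probability of at least one match is 1 − 0.028 = 0.972.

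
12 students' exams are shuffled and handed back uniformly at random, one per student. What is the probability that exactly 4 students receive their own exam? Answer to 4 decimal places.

0.0153

Choose which 4 of the 12 are fixed: C(12,4) = 495 ways.
The remaining 8 must have no fixed point: D(8) = 14833.
P = 495·14833/479001600 = 2119/138240 ≈ 0.0153.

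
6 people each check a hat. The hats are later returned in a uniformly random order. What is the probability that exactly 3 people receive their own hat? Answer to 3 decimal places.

Choose which 3 of the 6 are fixed: C(6,3) = 20 ways.
The remaining 3 must have no fixed point: D(3) = 2.
P = 20·2/720 = 1/18 ≈ 0.056.

0.056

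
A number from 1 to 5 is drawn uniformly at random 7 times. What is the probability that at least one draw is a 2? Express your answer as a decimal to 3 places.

P(no draw is a 2) = (4/5)^7 ≈ 0.210.
P(at least one) = 1 − 0.210 = 0.790.

0.790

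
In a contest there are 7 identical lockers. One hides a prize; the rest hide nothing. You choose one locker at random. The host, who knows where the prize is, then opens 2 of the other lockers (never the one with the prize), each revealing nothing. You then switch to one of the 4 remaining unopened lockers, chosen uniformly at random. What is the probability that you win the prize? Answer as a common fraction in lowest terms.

3/14

Your original locker holds the prize with probability 1/7, so the other 6 collectively hold it with probability 6/7.
The host can always find 2 empty lockers to open, so the reveals don't change that 6/7; it is now spread over the 4 remaining unopened lockers.
P(win by switching) = (6/7) · (1/4) = 3/14.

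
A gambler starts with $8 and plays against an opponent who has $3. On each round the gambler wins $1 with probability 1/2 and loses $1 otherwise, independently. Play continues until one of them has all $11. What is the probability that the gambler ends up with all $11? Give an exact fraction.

With a fair step, P(i) = ½P(i−1) + ½P(i+1) with P(0)=0, P(11)=1 has the linear solution P(i) = i/11.
P(8) = 8/11.

8/11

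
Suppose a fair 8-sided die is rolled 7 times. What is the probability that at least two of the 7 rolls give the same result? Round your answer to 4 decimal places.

P(all 7 different) = 8/8 · 7/8 · ··· · 2/8 ≈ 0.0192.
P(at least two equal) = 1 − 0.0192 = 0.9808.

0.9808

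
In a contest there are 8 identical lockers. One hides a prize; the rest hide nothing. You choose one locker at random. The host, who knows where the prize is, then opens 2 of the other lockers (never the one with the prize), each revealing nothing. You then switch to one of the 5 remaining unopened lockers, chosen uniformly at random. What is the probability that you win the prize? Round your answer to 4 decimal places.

Your original locker holds the prize with probability 1/8, so the other 7 collectively hold it with probability 7/8.
The host can always find 2 empty lockers to open, so the reveals don't change that 7/8; it is now spread over the 5 remaining unopened lockers.
P(win by switching) = (7/8) · (1/5) = 7/40 ≈ 0.1750.

0.1750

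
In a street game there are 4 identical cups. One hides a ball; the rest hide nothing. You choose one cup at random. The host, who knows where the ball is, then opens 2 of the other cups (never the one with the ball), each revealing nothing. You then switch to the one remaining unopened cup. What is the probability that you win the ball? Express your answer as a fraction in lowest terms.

3/4

Your original cup holds the ball with probability 1/4, so the other 3 collectively hold it with probability 3/4.
The host can always find 2 empty cups to open, so the reveals don't change that 3/4; it is now spread over the 1 remaining unopened cup.
P(win by switching) = (3/4) · (1/1) = 3/4.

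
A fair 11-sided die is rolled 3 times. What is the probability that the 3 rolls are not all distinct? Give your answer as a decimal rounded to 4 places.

P(all 3 different) = 11/11 · 10/11 · ··· · 9/11 ≈ 0.7438.
P(at least two equal) = 1 − 0.7438 = 0.2562.

0.2562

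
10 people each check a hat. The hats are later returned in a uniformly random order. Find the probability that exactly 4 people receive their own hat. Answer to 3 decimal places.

Choose which 4 of the 10 are fixed: C(10,4) = 210 ways.
The remaining 6 must have no fixed point: D(6) = 265.
P = 210·265/3628800 = 53/3456 ≈ 0.015.

0.015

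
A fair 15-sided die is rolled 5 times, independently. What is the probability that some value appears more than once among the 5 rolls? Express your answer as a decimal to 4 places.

P(all 5 different) = 15/15 · 14/15 · ··· · 11/15 ≈ 0.4745.
P(at least two equal) = 1 − 0.4745 = 0.5255.

0.5255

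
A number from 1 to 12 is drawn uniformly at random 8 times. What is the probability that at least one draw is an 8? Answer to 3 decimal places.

0.501

P(no draw is an 8) = (11/12)^8 ≈ 0.499.
P(at least one) = 1 − 0.499 = 0.501.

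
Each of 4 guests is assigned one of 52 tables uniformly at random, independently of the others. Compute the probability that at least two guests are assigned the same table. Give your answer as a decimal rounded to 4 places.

0.1114

It's easier to compute the probability that all 4 are distinct.
P(all distinct) = 52/52 · 51/52 · ··· · 49/52 ≈ 0.8886.
So the probability of at least one match is 1 − 0.8886 = 0.1114.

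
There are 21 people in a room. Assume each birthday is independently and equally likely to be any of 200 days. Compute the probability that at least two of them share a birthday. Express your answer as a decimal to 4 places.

0.6631

It's easier to compute the probability that all 21 are distinct.
P(all distinct) = 200/200 · 199/200 · ··· · 180/200 ≈ 0.3369.
So the probability of at least one match is 1 − 0.3369 = 0.6631.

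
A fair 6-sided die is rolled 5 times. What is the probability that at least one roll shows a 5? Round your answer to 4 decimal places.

0.5981

P(no roll shows a 5) = (5/6)^5 ≈ 0.4019.
P(at least one) = 1 − 0.4019 = 0.5981.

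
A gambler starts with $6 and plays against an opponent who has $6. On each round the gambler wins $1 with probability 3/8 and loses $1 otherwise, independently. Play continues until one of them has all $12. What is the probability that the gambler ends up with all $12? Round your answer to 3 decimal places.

Let r = q/p = (5/8)/(3/8) = 5/3. The recurrence P(i) = p·P(i+1) + q·P(i−1) with P(0)=0, P(12)=1 gives P(i) = (1 − r^i)/(1 − r^12).
P(6) = (1 − (5/3)^6) / (1 − (5/3)^12) = 729/16354 ≈ 0.045.

0.045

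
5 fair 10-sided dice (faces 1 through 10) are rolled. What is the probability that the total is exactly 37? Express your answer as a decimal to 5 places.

0.02205

There are 10^5 = 100000 equally likely outcomes.
The number of ordered 5-tuples from {1,…,10} summing to 37 is 2205.
P(sum = 37) = 2205/100000 = 441/20000 ≈ 0.02205.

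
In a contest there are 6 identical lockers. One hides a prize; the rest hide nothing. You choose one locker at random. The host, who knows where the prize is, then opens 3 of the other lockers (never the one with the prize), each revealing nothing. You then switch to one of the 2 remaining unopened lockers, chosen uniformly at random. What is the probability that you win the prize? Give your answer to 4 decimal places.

0.4167

Your original locker holds the prize with probability 1/6, so the other 5 collectively hold it with probability 5/6.
The host can always find 3 empty lockers to open, so the reveals don't change that 5/6; it is now spread over the 2 remaining unopened lockers.
P(win by switching) = (5/6) · (1/2) = 5/12 ≈ 0.4167.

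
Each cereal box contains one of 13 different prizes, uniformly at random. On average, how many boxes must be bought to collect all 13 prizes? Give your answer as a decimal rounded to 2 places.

After i distinct types are collected, each trial gives a new one with probability (13−i)/13, so the expected wait for the next new type is 13/(13−i).
E = 13/13 + 13/12 + 13/11 + 13/10 + 13/9 + 13/8 + 13/7 + 13/6 + 13/5 + 13/4 + 13/3 + 13/2 + 13/1 = 1145993/27720 ≈ 41.34.

41.34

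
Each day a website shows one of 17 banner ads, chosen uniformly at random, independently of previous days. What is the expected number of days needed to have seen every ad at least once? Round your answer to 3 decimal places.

58.472

After i distinct types are collected, each trial gives a new one with probability (17−i)/17, so the expected wait for the next new type is 17/(17−i).
E = 17/17 + 17/16 + 17/15 + 17/14 + 17/13 + 17/12 + 17/11 + 17/10 + 17/9 + 17/8 + 17/7 + 17/6 + 17/5 + 17/4 + 17/3 + 17/2 + 17/1 = 42142223/720720 ≈ 58.472.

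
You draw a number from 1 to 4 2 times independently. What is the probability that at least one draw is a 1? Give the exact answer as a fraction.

7/16

P(no draw is a 1) = (3/4)^2 = 9/16.
P(at least one) = 1 − 9/16 = 7/16.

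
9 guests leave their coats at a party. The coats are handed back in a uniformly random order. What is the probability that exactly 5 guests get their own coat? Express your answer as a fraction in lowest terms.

1/320

Choose which 5 of the 9 are fixed: C(9,5) = 126 ways.
The remaining 4 must have no fixed point: D(4) = 9.
P = 126·9/362880 = 1/320.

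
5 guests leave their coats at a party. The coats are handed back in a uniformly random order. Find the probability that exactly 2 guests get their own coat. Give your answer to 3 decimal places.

0.167

Choose which 2 of the 5 are fixed: C(5,2) = 10 ways.
The remaining 3 must have no fixed point: D(3) = 2.
P = 10·2/120 = 1/6 ≈ 0.167.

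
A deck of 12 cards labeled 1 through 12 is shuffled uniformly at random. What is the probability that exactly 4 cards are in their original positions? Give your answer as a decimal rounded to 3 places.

Choose which 4 of the 12 are fixed: C(12,4) = 495 ways.
The remaining 8 must have no fixed point: D(8) = 14833.
P = 495·14833/479001600 = 2119/138240 ≈ 0.015.

0.015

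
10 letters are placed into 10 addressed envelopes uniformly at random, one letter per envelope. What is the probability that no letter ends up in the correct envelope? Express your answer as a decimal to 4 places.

This is the derangement probability: permutations of 10 with no fixed point.
D(10) = 10! · (1 − 1/1! + 1/2! − ··· + (−1)^10/10!) = 1334961.
P = 1334961/3628800 = 16481/44800 ≈ 0.3679.

0.3679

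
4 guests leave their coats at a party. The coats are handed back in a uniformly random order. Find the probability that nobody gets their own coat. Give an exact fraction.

3/8

This is the derangement probability: permutations of 4 with no fixed point.
D(4) = 4! · (1 − 1/1! + 1/2! − ··· + (−1)^4/4!) = 9.
P = 9/24 = 3/8.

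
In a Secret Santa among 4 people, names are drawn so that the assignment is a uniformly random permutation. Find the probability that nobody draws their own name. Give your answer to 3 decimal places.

0.375

This is the derangement probability: permutations of 4 with no fixed point.
D(4) = 4! · (1 − 1/1! + 1/2! − ··· + (−1)^4/4!) = 9.
P = 9/24 = 3/8 ≈ 0.375.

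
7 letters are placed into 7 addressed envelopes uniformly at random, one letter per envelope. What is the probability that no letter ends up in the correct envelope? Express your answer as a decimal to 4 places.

This is the derangement probability: permutations of 7 with no fixed point.
D(7) = 7! · (1 − 1/1! + 1/2! − ··· + (−1)^7/7!) = 1854.
P = 1854/5040 = 103/280 ≈ 0.3679.

0.3679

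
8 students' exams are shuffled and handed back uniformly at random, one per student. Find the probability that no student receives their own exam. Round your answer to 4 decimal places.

0.3679

This is the derangement probability: permutations of 8 with no fixed point.
D(8) = 8! · (1 − 1/1! + 1/2! − ··· + (−1)^8/8!) = 14833.
P = 14833/40320 = 2119/5760 ≈ 0.3679.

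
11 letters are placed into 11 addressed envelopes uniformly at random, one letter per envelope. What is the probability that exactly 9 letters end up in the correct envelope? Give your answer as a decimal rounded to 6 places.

0.000001

Choose which 9 of the 11 are fixed: C(11,9) = 55 ways.
The remaining 2 must have no fixed point: D(2) = 1.
P = 55·1/39916800 = 1/725760 ≈ 0.000001.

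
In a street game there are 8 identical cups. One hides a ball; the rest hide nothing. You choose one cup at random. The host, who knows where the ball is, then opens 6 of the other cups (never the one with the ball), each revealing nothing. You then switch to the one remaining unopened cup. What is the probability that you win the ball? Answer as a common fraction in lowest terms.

7/8

Your original cup holds the ball with probability 1/8, so the other 7 collectively hold it with probability 7/8.
The host can always find 6 empty cups to open, so the reveals don't change that 7/8; it is now spread over the 1 remaining unopened cup.
P(win by switching) = (7/8) · (1/1) = 7/8.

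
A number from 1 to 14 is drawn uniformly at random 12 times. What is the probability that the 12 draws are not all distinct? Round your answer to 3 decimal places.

0.999

P(all 12 different) = 14/14 · 13/14 · ··· · 3/14 ≈ 0.001.
P(at least two equal) = 1 − 0.001 = 0.999.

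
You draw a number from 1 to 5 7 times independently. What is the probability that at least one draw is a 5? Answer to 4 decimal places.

P(no draw is a 5) = (4/5)^7 ≈ 0.2097.
P(at least one) = 1 − 0.2097 = 0.7903.

0.7903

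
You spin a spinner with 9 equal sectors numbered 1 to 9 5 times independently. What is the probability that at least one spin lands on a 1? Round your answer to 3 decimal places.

P(no spin lands on a 1) = (8/9)^5 ≈ 0.555.
P(at least one) = 1 − 0.555 = 0.445.

0.445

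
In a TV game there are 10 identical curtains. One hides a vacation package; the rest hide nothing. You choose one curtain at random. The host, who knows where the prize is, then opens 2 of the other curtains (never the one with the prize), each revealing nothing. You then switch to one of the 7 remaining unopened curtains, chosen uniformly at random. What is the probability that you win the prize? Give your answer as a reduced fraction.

9/70

Your original curtain holds the prize with probability 1/10, so the other 9 collectively hold it with probability 9/10.
The host can always find 2 empty curtains to open, so the reveals don't change that 9/10; it is now spread over the 7 remaining unopened curtains.
P(win by switching) = (9/10) · (1/7) = 9/70.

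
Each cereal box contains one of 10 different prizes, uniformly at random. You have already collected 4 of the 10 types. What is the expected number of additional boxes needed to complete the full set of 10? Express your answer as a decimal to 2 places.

Starting from 4 distinct types, each trial gives a new one with probability (10−i)/10 when i types are held, so the wait for the next new type is 10/(10−i).
E = 10/6 + 10/5 + 10/4 + 10/3 + 10/2 + 10/1 = 49/2 ≈ 24.50.

24.50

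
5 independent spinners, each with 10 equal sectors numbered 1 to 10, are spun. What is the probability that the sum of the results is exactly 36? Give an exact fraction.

There are 10^5 = 100000 equally likely outcomes.
The number of ordered 5-tuples from {1,…,10} summing to 36 is 2710.
P(sum = 36) = 2710/100000 = 271/10000.

271/10000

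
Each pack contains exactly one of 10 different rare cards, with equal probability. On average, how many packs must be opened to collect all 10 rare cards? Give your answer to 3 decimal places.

After i distinct types are collected, each trial gives a new one with probability (10−i)/10, so the expected wait for the next new type is 10/(10−i).
E = 10/10 + 10/9 + 10/8 + 10/7 + 10/6 + 10/5 + 10/4 + 10/3 + 10/2 + 10/1 = 7381/252 ≈ 29.290.

29.290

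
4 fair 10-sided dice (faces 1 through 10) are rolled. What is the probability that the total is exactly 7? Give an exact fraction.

1/500

There are 10^4 = 10000 equally likely outcomes.
The number of ordered 4-tuples from {1,…,10} summing to 7 is 20.
P(sum = 7) = 20/10000 = 1/500.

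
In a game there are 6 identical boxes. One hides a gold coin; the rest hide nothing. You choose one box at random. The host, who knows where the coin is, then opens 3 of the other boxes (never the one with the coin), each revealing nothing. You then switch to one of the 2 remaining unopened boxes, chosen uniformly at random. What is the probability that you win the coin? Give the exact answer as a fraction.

Your original box holds the coin with probability 1/6, so the other 5 collectively hold it with probability 5/6.
The host can always find 3 empty boxes to open, so the reveals don't change that 5/6; it is now spread over the 2 remaining unopened boxes.
P(win by switching) = (5/6) · (1/2) = 5/12.

5/12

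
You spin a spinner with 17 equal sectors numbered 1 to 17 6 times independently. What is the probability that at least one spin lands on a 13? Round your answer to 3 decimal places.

0.305

P(no spin lands on a 13) = (16/17)^6 ≈ 0.695.
P(at least one) = 1 − 0.695 = 0.305.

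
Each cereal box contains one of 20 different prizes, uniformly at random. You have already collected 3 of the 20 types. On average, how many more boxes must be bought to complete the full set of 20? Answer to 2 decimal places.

68.79

Starting from 3 distinct types, each trial gives a new one with probability (20−i)/20 when i types are held, so the wait for the next new type is 20/(20−i).
E = 20/17 + 20/16 + 20/15 + 20/14 + 20/13 + 20/12 + 20/11 + 20/10 + 20/9 + 20/8 + 20/7 + 20/6 + 20/5 + 20/4 + 20/3 + 20/2 + 20/1 = 42142223/612612 ≈ 68.79.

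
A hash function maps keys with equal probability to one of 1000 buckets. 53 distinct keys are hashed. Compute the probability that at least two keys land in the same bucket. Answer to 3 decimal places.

0.754

It's easier to compute the probability that all 53 are distinct.
P(all distinct) = 1000/1000 · 999/1000 · ··· · 948/1000 ≈ 0.246.
So the probability of at least one match is 1 − 0.246 = 0.754.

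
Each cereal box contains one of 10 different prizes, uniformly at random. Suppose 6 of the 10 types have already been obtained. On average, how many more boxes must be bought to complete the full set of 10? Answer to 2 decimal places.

20.83

Starting from 6 distinct types, each trial gives a new one with probability (10−i)/10 when i types are held, so the wait for the next new type is 10/(10−i).
E = 10/4 + 10/3 + 10/2 + 10/1 = 125/6 ≈ 20.83.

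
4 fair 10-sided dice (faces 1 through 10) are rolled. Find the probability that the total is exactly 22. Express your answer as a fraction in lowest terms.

67/1000

There are 10^4 = 10000 equally likely outcomes.
The number of ordered 4-tuples from {1,…,10} summing to 22 is 670.
P(sum = 22) = 670/10000 = 67/1000.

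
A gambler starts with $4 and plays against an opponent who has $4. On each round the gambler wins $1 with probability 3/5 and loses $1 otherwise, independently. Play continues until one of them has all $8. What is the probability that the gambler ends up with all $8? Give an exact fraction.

Let r = q/p = (2/5)/(3/5) = 2/3. The recurrence P(i) = p·P(i+1) + q·P(i−1) with P(0)=0, P(8)=1 gives P(i) = (1 − r^i)/(1 − r^8).
P(4) = (1 − (2/3)^4) / (1 − (2/3)^8) = 81/97.

81/97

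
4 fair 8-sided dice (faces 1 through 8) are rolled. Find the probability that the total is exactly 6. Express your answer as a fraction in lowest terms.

There are 8^4 = 4096 equally likely outcomes.
The number of ordered 4-tuples from {1,…,8} summing to 6 is 10.
P(sum = 6) = 10/4096 = 5/2048.

5/2048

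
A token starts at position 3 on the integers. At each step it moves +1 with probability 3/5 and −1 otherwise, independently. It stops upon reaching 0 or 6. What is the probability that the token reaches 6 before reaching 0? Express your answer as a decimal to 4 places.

0.7714

Let r = q/p = (2/5)/(3/5) = 2/3. The recurrence P(i) = p·P(i+1) + q·P(i−1) with P(0)=0, P(6)=1 gives P(i) = (1 − r^i)/(1 − r^6).
P(3) = (1 − (2/3)^3) / (1 − (2/3)^6) = 27/35 ≈ 0.7714.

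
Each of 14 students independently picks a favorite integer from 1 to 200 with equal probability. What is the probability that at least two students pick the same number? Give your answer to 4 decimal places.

It's easier to compute the probability that all 14 are distinct.
P(all distinct) = 200/200 · 199/200 · ··· · 187/200 ≈ 0.6278.
So the probability of at least one match is 1 − 0.6278 = 0.3722.

0.3722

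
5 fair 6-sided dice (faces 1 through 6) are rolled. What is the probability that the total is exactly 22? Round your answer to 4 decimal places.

0.0540

There are 6^5 = 7776 equally likely outcomes.
The number of ordered 5-tuples from {1,…,6} summing to 22 is 420.
P(sum = 22) = 420/7776 = 35/648 ≈ 0.0540.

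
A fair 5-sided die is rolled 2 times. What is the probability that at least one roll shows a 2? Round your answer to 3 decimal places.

P(no roll shows a 2) = (4/5)^2 ≈ 0.640.
P(at least one) = 1 − 0.640 = 0.360.

0.360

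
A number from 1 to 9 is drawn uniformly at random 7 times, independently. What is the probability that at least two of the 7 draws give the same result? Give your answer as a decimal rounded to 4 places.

0.9621

P(all 7 different) = 9/9 · 8/9 · ··· · 3/9 ≈ 0.0379.
P(at least two equal) = 1 − 0.0379 = 0.9621.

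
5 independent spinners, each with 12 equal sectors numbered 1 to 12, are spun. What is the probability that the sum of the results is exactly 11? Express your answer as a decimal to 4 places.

0.0008

There are 12^5 = 248832 equally likely outcomes.
The number of ordered 5-tuples from {1,…,12} summing to 11 is 210.
P(sum = 11) = 210/248832 = 35/41472 ≈ 0.0008.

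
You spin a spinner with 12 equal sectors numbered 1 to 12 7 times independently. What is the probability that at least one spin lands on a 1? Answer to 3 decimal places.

0.456

P(no spin lands on a 1) = (11/12)^7 ≈ 0.544.
P(at least one) = 1 − 0.544 = 0.456.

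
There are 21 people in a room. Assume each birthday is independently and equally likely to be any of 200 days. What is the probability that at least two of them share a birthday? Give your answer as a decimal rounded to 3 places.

0.663

It's easier to compute the probability that all 21 are distinct.
P(all distinct) = 200/200 · 199/200 · ··· · 180/200 ≈ 0.337.
So the probability of at least one match is 1 − 0.337 = 0.663.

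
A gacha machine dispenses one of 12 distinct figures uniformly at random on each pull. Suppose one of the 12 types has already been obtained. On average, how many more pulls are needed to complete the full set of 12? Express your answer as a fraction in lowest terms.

Starting from 1 distinct type, each trial gives a new one with probability (12−i)/12 when i types are held, so the wait for the next new type is 12/(12−i).
E = 12/11 + 12/10 + 12/9 + 12/8 + 12/7 + 12/6 + 12/5 + 12/4 + 12/3 + 12/2 + 12/1 = 83711/2310.

83711/2310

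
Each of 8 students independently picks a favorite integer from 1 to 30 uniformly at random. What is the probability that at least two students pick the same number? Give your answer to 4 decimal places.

0.6403

It's easier to compute the probability that all 8 are distinct.
P(all distinct) = 30/30 · 29/30 · ··· · 23/30 ≈ 0.3597.
So the probability of at least one match is 1 − 0.3597 = 0.6403.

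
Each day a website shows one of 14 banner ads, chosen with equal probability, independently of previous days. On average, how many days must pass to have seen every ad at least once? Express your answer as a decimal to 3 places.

After i distinct types are collected, each trial gives a new one with probability (14−i)/14, so the expected wait for the next new type is 14/(14−i).
E = 14/14 + 14/13 + 14/12 + 14/11 + 14/10 + 14/9 + 14/8 + 14/7 + 14/6 + 14/5 + 14/4 + 14/3 + 14/2 + 14/1 = 1171733/25740 ≈ 45.522.

45.522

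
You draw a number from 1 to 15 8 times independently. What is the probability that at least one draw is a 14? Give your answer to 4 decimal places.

P(no draw is a 14) = (14/15)^8 ≈ 0.5758.
P(at least one) = 1 − 0.5758 = 0.4242.

0.4242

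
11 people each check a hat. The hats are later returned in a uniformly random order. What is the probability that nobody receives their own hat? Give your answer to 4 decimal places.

This is the derangement probability: permutations of 11 with no fixed point.
D(11) = 11! · (1 − 1/1! + 1/2! − ··· + (−1)^11/11!) = 14684570.
P = 14684570/39916800 = 1468457/3991680 ≈ 0.3679.

0.3679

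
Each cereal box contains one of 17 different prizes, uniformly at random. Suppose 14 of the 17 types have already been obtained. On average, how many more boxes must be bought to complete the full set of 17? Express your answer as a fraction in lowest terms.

Starting from 14 distinct types, each trial gives a new one with probability (17−i)/17 when i types are held, so the wait for the next new type is 17/(17−i).
E = 17/3 + 17/2 + 17/1 = 187/6.

187/6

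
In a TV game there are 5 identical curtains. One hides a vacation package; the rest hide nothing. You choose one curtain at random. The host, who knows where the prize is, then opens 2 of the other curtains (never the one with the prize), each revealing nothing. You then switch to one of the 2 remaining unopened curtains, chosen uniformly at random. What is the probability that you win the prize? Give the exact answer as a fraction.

Your original curtain holds the prize with probability 1/5, so the other 4 collectively hold it with probability 4/5.
The host can always find 2 empty curtains to open, so the reveals don't change that 4/5; it is now spread over the 2 remaining unopened curtains.
P(win by switching) = (4/5) · (1/2) = 2/5.

2/5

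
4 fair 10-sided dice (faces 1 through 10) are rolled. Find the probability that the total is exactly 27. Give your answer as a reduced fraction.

6/125

There are 10^4 = 10000 equally likely outcomes.
The number of ordered 4-tuples from {1,…,10} summing to 27 is 480.
P(sum = 27) = 480/10000 = 6/125.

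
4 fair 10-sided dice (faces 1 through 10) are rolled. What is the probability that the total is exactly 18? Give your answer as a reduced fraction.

There are 10^4 = 10000 equally likely outcomes.
The number of ordered 4-tuples from {1,…,10} summing to 18 is 540.
P(sum = 18) = 540/10000 = 27/500.

27/500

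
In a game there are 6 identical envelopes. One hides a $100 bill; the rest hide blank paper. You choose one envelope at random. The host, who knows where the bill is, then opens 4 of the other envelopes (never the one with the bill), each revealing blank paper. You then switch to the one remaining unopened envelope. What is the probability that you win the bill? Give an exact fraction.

Your original envelope holds the bill with probability 1/6, so the other 5 collectively hold it with probability 5/6.
The host can always find 4 empty envelopes to open, so the reveals don't change that 5/6; it is now spread over the 1 remaining unopened envelope.
P(win by switching) = (5/6) · (1/1) = 5/6.

5/6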